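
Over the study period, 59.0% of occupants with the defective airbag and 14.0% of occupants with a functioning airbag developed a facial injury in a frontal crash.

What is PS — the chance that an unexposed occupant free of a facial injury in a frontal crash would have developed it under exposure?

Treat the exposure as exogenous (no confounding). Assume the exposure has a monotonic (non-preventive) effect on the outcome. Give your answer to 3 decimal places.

PS ≈ 0.523

p₁ = 0.59, p₀ = 0.14.
Under exogeneity and monotonicity, PS = (p₁ − p₀) / (1 − p₀).
PS = (0.59 − 0.14) / (1 − 0.14) = 0.45 / 0.86 ≈ 0.5233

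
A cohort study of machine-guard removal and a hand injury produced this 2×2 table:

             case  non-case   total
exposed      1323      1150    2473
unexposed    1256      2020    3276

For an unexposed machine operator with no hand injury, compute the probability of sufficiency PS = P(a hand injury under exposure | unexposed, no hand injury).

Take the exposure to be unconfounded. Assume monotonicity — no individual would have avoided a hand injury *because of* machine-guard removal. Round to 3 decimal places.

p₁ = P(outcome | exposed) = 1323/2473 = 0.53498
p₀ = P(outcome | unexposed) = 1256/3276 = 0.38339
Under exogeneity and monotonicity, PS = (p₁ − p₀) / (1 − p₀).
PS = (0.53498 − 0.38339) / (1 − 0.38339) = 0.15158 / 0.61661 ≈ 0.2458

PS ≈ 0.246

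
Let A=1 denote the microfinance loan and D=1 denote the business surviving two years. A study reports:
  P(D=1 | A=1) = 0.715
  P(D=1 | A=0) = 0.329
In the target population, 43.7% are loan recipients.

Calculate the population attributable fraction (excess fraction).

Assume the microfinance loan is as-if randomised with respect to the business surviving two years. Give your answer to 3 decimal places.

Let p₁ = 0.715, p₀ = 0.329.
Overall risk P(Y=1) = π·p₁ + (1−π)·p₀ = 0.437×0.715 + 0.563×0.329 = 0.49768.
Under exogeneity, PAF = [P(Y=1) − p₀] / P(Y=1).
PAF = (0.49768 − 0.329) / 0.49768 ≈ 0.3389

PAF ≈ 0.339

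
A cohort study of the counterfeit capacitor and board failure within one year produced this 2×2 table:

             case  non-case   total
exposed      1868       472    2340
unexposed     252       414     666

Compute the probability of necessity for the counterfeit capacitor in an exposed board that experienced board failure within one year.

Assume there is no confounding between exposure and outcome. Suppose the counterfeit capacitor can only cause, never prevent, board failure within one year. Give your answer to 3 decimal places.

p₁ = P(outcome | exposed) = 1868/2340 = 0.79829
p₀ = P(outcome | unexposed) = 252/666 = 0.37838
Under exogeneity and monotonicity, PN = (p₁ − p₀)/p₁.
PN = (0.79829 − 0.37838) / 0.79829 ≈ 0.5260

PN ≈ 0.526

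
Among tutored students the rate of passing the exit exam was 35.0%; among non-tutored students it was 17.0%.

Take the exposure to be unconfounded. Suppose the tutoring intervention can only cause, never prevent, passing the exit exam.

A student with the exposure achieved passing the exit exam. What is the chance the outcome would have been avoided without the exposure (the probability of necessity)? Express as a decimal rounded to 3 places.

p₁ = 0.35, p₀ = 0.17.
Under exogeneity and monotonicity, PN = (p₁ − p₀) / p₁.
PN = (0.35 − 0.17) / 0.35 = 0.18 / 0.35 ≈ 0.5143

PN ≈ 0.514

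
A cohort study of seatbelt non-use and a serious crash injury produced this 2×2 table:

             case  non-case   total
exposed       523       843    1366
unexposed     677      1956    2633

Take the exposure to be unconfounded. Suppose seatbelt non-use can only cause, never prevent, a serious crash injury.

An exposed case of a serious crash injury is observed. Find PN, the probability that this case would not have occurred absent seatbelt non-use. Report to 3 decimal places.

p₁ = P(outcome | exposed) = 523/1366 = 0.38287
p₀ = P(outcome | unexposed) = 677/2633 = 0.25712
Under exogeneity and monotonicity, PN = (p₁ − p₀) / p₁.
PN = (0.38287 − 0.25712) / 0.38287 = 0.12575 / 0.38287 ≈ 0.3284

PN ≈ 0.328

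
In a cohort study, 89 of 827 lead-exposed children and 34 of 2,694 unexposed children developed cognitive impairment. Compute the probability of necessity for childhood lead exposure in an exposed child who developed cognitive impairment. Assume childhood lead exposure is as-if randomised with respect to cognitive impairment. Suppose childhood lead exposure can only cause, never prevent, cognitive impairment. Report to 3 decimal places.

PN ≈ 0.883

p₁ = P(outcome | exposed) = 89/827 = 0.10762
p₀ = P(outcome | unexposed) = 34/2694 = 0.012621
Under exogeneity and monotonicity, PN = (p₁ − p₀) / p₁.
PN = (0.10762 − 0.012621) / 0.10762 = 0.094997 / 0.10762 ≈ 0.8827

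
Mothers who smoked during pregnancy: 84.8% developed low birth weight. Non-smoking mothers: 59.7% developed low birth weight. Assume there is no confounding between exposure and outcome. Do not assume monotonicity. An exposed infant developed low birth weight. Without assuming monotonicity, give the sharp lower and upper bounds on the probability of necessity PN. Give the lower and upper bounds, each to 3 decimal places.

p₁ = 0.848, p₀ = 0.597.
Under exogeneity alone the bounds on PN are max{0,(p₁−p₀)/p₁} ≤ PN ≤ min{1,(1−p₀)/p₁}.
  lower = (p₁ − p₀)/p₁ = 0.251 / 0.848 ≈ 0.2960
  upper = min{1, (1 − p₀)/p₁} = 0.403 / 0.848 ≈ 0.4752

0.296 ≤ PN ≤ 0.475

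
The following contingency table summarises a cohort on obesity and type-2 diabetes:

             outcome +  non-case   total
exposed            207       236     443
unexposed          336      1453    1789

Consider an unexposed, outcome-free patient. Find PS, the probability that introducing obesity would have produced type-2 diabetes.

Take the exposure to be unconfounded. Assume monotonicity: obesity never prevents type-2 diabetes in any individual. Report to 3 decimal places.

PS ≈ 0.344

p₁ = P(outcome | exposed) = 207/443 = 0.46727
p₀ = P(outcome | unexposed) = 336/1789 = 0.18781
Under exogeneity and monotonicity, PS = (p₁ − p₀) / (1 − p₀).
PS = (0.46727 − 0.18781) / (1 − 0.18781) = 0.27945 / 0.81219 ≈ 0.3441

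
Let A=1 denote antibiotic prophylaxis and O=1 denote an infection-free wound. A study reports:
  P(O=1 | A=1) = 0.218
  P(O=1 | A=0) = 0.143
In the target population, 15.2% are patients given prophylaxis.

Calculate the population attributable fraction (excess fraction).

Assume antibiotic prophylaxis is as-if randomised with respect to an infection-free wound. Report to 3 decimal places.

PAF ≈ 0.074

Let p₁ = 0.218, p₀ = 0.143.
Overall risk P(Y=1) = π·p₁ + (1−π)·p₀ = 0.152×0.218 + 0.848×0.143 = 0.1544.
Under exogeneity, PAF = [P(Y=1) − p₀] / P(Y=1).
PAF = (0.1544 − 0.143) / 0.1544 ≈ 0.0738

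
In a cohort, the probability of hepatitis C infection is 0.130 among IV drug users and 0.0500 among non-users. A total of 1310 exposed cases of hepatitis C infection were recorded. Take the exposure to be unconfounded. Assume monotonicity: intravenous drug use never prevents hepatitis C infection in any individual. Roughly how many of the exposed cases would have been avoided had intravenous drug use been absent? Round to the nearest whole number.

Let p₁ = 0.13, p₀ = 0.05.
PN = (p₁ − p₀)/p₁ = (0.13 − 0.05) / 0.13 ≈ 0.61538.
Attributable cases ≈ PN × (exposed cases) = 0.61538 × 1310 ≈ 806.15.

about 806 cases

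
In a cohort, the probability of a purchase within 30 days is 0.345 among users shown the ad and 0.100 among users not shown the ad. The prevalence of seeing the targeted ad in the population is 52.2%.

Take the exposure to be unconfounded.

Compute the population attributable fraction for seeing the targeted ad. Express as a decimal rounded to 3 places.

Let p₁ = 0.345, p₀ = 0.1.
Overall risk P(Y=1) = π·p₁ + (1−π)·p₀ = 0.522×0.345 + 0.478×0.1 = 0.22789.
Under exogeneity, PAF = [P(Y=1) − p₀] / P(Y=1).
PAF = (0.22789 − 0.1) / 0.22789 ≈ 0.5612

PAF ≈ 0.561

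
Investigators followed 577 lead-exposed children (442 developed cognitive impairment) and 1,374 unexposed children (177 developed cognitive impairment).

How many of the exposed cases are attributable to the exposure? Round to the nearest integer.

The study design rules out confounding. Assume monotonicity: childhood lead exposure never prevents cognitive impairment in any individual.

p₁ = P(outcome | exposed) = 442/577 = 0.76603
p₀ = P(outcome | unexposed) = 177/1374 = 0.12882
PN = (p₁ − p₀)/p₁ = (0.76603 − 0.12882) / 0.76603 ≈ 0.83183.
Attributable cases ≈ PN × (exposed cases) = 0.83183 × 442 ≈ 367.67.

about 368 cases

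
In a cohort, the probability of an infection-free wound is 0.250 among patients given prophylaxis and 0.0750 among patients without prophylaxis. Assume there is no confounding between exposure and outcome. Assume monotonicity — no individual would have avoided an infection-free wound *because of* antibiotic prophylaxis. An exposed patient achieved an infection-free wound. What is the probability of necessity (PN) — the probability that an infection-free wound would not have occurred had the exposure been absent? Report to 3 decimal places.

PN ≈ 0.700

Let p₁ = 0.25, p₀ = 0.075.
Under exogeneity and monotonicity, PN = (p₁ − p₀) / p₁.
PN = (0.25 − 0.075) / 0.25 = 0.175 / 0.25 ≈ 0.7000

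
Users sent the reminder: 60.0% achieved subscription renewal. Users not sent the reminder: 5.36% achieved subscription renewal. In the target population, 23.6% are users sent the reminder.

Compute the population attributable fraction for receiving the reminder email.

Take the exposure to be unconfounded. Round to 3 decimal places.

PAF ≈ 0.706

p₁ = 0.6, p₀ = 0.0536.
Overall risk P(Y=1) = π·p₁ + (1−π)·p₀ = 0.236×0.6 + 0.764×0.0536 = 0.18255.
Under exogeneity, PAF = [P(Y=1) − p₀] / P(Y=1).
PAF = (0.18255 − 0.0536) / 0.18255 ≈ 0.7064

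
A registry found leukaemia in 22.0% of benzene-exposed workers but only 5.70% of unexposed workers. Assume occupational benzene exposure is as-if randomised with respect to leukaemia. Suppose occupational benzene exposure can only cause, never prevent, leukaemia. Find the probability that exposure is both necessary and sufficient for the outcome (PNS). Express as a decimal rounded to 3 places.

PNS ≈ 0.163

p₁ = 0.22, p₀ = 0.057.
Under exogeneity and monotonicity, PNS = p₁ − p₀.
PNS = 0.22 − 0.057 = 0.163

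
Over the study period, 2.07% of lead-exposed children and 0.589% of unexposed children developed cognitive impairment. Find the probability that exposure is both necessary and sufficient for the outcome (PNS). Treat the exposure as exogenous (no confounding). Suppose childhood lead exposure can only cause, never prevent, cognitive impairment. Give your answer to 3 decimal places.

p₁ = 0.0207, p₀ = 0.00589.
Under exogeneity and monotonicity, PNS = p₁ − p₀.
PNS = 0.0207 − 0.00589 = 0.01481

PNS ≈ 0.015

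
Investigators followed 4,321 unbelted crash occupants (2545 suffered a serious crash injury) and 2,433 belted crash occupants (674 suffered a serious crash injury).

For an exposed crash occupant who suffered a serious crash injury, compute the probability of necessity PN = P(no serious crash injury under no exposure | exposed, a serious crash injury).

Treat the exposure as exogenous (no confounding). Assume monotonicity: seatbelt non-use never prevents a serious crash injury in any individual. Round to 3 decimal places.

p₁ = P(outcome | exposed) = 2545/4321 = 0.58898
p₀ = P(outcome | unexposed) = 674/2433 = 0.27702
Under exogeneity and monotonicity, PN = (p₁ − p₀) / p₁.
PN = (0.58898 − 0.27702) / 0.58898 = 0.31196 / 0.58898 ≈ 0.5297

PN ≈ 0.530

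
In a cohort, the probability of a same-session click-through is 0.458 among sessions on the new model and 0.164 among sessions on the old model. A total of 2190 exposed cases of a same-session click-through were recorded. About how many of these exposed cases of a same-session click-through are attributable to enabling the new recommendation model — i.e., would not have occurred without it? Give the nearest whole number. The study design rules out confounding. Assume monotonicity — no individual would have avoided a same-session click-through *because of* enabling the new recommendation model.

Let p₁ = 0.458, p₀ = 0.164.
PN = (p₁ − p₀)/p₁ = (0.458 − 0.164) / 0.458 ≈ 0.64192.
Attributable cases ≈ PN × (exposed cases) = 0.64192 × 2190 ≈ 1405.81.

about 1406 cases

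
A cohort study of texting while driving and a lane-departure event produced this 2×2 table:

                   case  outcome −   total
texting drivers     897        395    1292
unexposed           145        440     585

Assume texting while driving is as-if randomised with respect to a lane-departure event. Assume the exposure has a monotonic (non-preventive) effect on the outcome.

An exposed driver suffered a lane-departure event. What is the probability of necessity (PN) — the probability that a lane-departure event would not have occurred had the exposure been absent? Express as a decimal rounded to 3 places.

PN ≈ 0.643

p₁ = P(outcome | exposed) = 897/1292 = 0.69427
p₀ = P(outcome | unexposed) = 145/585 = 0.24786
Under exogeneity and monotonicity, PN = (p₁ − p₀)/p₁.
PN = (0.69427 − 0.24786) / 0.69427 ≈ 0.6430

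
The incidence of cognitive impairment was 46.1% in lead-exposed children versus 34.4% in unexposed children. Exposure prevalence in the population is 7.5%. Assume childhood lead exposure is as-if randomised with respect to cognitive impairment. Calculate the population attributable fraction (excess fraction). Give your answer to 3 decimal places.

PAF ≈ 0.025

p₁ = 0.461, p₀ = 0.344.
Overall risk P(Y=1) = π·p₁ + (1−π)·p₀ = 0.075×0.461 + 0.925×0.344 = 0.35278.
Under exogeneity, PAF = [P(Y=1) − p₀] / P(Y=1).
PAF = (0.35278 − 0.344) / 0.35278 ≈ 0.0249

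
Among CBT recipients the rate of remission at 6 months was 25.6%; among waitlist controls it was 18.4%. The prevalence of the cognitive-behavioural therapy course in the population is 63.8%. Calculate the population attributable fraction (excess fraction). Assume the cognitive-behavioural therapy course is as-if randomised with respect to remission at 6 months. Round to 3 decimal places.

PAF ≈ 0.200

p₁ = 0.256, p₀ = 0.184.
Overall risk P(Y=1) = π·p₁ + (1−π)·p₀ = 0.638×0.256 + 0.362×0.184 = 0.22994.
Under exogeneity, PAF = [P(Y=1) − p₀] / P(Y=1).
PAF = (0.22994 − 0.184) / 0.22994 ≈ 0.1998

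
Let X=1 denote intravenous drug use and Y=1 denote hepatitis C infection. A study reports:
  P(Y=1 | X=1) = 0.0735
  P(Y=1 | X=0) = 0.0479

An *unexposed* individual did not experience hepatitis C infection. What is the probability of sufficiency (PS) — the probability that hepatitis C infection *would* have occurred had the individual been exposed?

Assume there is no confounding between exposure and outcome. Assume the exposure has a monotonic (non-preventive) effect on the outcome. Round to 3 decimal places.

PS ≈ 0.027

Let p₁ = 0.0735, p₀ = 0.0479.
Under exogeneity and monotonicity, PS = (p₁ − p₀) / (1 − p₀).
PS = (0.0735 − 0.0479) / (1 − 0.0479) = 0.0256 / 0.9521 ≈ 0.0269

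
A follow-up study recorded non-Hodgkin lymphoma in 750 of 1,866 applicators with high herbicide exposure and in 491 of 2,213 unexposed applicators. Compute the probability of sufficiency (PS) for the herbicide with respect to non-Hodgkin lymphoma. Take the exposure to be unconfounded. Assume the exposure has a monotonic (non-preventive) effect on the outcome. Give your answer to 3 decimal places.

PS ≈ 0.231

p₁ = P(outcome | exposed) = 750/1866 = 0.40193
p₀ = P(outcome | unexposed) = 491/2213 = 0.22187
Under exogeneity and monotonicity, PS = (p₁ − p₀) / (1 − p₀).
PS = (0.40193 − 0.22187) / (1 − 0.22187) = 0.18006 / 0.77813 ≈ 0.2314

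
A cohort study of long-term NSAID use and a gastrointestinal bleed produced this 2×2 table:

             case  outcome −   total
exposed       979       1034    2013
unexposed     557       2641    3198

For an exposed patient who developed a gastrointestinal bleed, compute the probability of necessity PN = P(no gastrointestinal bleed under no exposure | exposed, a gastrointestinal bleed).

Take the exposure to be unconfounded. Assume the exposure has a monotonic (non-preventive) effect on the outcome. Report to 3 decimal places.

PN ≈ 0.642

p₁ = P(outcome | exposed) = 979/2013 = 0.48634
p₀ = P(outcome | unexposed) = 557/3198 = 0.17417
Under exogeneity and monotonicity, PN = (p₁ − p₀)/p₁.
PN = (0.48634 − 0.17417) / 0.48634 ≈ 0.6419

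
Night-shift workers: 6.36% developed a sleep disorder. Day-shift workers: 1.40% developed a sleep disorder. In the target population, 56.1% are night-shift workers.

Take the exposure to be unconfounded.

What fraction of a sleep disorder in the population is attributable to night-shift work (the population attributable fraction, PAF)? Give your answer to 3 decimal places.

p₁ = 0.0636, p₀ = 0.014.
Overall risk P(Y=1) = π·p₁ + (1−π)·p₀ = 0.561×0.0636 + 0.439×0.014 = 0.041826.
Under exogeneity, PAF = [P(Y=1) − p₀] / P(Y=1).
PAF = (0.041826 − 0.014) / 0.041826 ≈ 0.6653

PAF ≈ 0.665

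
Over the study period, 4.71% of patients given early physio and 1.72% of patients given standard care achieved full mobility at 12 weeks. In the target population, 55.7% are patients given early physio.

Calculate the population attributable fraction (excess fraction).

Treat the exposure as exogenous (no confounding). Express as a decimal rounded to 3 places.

p₁ = 0.0471, p₀ = 0.0172.
Overall risk P(Y=1) = π·p₁ + (1−π)·p₀ = 0.557×0.0471 + 0.443×0.0172 = 0.033854.
Under exogeneity, PAF = [P(Y=1) − p₀] / P(Y=1).
PAF = (0.033854 − 0.0172) / 0.033854 ≈ 0.4919

PAF ≈ 0.492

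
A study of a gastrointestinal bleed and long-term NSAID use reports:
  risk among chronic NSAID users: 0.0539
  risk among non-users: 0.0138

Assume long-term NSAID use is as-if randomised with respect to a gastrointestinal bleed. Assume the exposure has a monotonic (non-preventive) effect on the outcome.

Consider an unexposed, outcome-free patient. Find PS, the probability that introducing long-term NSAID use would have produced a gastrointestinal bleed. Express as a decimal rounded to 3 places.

Let p₁ = 0.0539, p₀ = 0.0138.
Under exogeneity and monotonicity, PS = (p₁ − p₀) / (1 − p₀).
PS = (0.0539 − 0.0138) / (1 − 0.0138) = 0.0401 / 0.9862 ≈ 0.0407

PS ≈ 0.041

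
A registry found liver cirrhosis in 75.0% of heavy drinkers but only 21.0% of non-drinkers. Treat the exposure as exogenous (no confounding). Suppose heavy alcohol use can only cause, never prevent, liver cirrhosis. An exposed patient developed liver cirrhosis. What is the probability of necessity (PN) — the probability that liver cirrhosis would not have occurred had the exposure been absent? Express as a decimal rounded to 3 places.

PN ≈ 0.720

p₁ = 0.75, p₀ = 0.21.
Under exogeneity and monotonicity, PN = (p₁ − p₀) / p₁.
PN = (0.75 − 0.21) / 0.75 = 0.54 / 0.75 ≈ 0.7200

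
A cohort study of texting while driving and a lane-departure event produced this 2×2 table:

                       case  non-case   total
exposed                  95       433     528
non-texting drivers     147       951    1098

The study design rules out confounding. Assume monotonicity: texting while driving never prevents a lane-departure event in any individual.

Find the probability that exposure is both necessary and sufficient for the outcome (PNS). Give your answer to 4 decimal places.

PNS ≈ 0.0460

p₁ = P(outcome | exposed) = 95/528 = 0.17992
p₀ = P(outcome | unexposed) = 147/1098 = 0.13388
Under exogeneity and monotonicity, PNS = p₁ − p₀.
PNS = 0.17992 − 0.13388 = 0.046044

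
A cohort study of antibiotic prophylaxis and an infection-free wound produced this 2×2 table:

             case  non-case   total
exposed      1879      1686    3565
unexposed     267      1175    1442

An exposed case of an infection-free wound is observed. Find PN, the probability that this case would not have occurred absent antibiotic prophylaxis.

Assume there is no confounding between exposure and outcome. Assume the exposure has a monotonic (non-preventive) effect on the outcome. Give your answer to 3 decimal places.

p₁ = P(outcome | exposed) = 1879/3565 = 0.52707
p₀ = P(outcome | unexposed) = 267/1442 = 0.18516
Under exogeneity and monotonicity, PN = (p₁ − p₀) / p₁.
PN = (0.52707 − 0.18516) / 0.52707 = 0.34191 / 0.52707 ≈ 0.6487

PN ≈ 0.649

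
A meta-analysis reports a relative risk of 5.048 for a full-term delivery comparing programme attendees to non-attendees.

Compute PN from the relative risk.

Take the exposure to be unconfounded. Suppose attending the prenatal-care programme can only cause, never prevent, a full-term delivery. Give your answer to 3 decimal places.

Under exogeneity and monotonicity, PN = (RR − 1) / RR = 1 − 1/RR.
PN = (5.048 − 1) / 5.048 = 4.048 / 5.048 ≈ 0.8019

PN ≈ 0.802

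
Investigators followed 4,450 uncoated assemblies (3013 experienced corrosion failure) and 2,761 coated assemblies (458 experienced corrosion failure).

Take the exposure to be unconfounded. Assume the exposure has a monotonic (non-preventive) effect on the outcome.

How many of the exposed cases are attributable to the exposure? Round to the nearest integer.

about 2275 cases

p₁ = P(outcome | exposed) = 3013/4450 = 0.67708
p₀ = P(outcome | unexposed) = 458/2761 = 0.16588
PN = (p₁ − p₀)/p₁ = (0.67708 − 0.16588) / 0.67708 ≈ 0.75500.
Attributable cases ≈ PN × (exposed cases) = 0.75500 × 3013 ≈ 2274.83.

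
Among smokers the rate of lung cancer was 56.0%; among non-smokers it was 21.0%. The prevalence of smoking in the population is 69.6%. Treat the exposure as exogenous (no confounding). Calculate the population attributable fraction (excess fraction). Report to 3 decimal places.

PAF ≈ 0.537

p₁ = 0.56, p₀ = 0.21.
Overall risk P(Y=1) = π·p₁ + (1−π)·p₀ = 0.696×0.56 + 0.304×0.21 = 0.4536.
Under exogeneity, PAF = [P(Y=1) − p₀] / P(Y=1).
PAF = (0.4536 − 0.21) / 0.4536 ≈ 0.5370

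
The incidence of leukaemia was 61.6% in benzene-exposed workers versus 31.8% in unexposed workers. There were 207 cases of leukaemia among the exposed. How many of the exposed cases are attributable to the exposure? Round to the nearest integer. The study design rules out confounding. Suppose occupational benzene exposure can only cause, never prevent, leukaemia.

p₁ = 0.616, p₀ = 0.318.
PN = (p₁ − p₀)/p₁ = (0.616 − 0.318) / 0.616 ≈ 0.48377.
Attributable cases ≈ PN × (exposed cases) = 0.48377 × 207 ≈ 100.14.

about 100 cases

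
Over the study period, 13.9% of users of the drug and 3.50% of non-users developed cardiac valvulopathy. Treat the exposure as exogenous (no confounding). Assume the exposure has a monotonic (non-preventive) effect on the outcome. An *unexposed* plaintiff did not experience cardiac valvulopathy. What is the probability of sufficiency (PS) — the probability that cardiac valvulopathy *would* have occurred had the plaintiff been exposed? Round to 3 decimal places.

PS ≈ 0.108

p₁ = 0.139, p₀ = 0.035.
Under exogeneity and monotonicity, PS = (p₁ − p₀) / (1 − p₀).
PS = (0.139 − 0.035) / (1 − 0.035) = 0.104 / 0.965 ≈ 0.1078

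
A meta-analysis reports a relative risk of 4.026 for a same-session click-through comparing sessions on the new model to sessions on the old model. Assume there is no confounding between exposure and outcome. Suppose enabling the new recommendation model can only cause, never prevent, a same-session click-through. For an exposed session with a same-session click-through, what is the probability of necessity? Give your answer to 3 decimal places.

PN ≈ 0.752

Under exogeneity and monotonicity, PN = (RR − 1) / RR = 1 − 1/RR.
PN = (4.026 − 1) / 4.026 = 3.026 / 4.026 ≈ 0.7516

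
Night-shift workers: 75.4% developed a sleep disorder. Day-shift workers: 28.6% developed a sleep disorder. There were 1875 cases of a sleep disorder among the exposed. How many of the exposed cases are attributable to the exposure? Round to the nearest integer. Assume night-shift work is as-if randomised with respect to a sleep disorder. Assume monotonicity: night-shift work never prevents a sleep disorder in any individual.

about 1164 cases

p₁ = 0.754, p₀ = 0.286.
PN = (p₁ − p₀)/p₁ = (0.754 − 0.286) / 0.754 ≈ 0.62069.
Attributable cases ≈ PN × (exposed cases) = 0.62069 × 1875 ≈ 1163.79.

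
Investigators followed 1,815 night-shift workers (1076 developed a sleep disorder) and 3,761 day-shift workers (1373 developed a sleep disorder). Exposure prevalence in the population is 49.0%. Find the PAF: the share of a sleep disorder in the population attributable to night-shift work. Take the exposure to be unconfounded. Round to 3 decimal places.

PAF ≈ 0.234

p₁ = P(outcome | exposed) = 1076/1815 = 0.59284
p₀ = P(outcome | unexposed) = 1373/3761 = 0.36506
Overall risk P(Y=1) = π·p₁ + (1−π)·p₀ = 0.49×0.59284 + 0.51×0.36506 = 0.47667.
Under exogeneity, PAF = [P(Y=1) − p₀] / P(Y=1).
PAF = (0.47667 − 0.36506) / 0.47667 ≈ 0.2341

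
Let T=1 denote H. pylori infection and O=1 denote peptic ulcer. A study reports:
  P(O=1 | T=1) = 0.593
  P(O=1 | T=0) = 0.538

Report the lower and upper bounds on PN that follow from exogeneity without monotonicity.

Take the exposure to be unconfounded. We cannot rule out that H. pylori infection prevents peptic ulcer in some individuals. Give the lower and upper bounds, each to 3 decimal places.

0.093 ≤ PN ≤ 0.779

Let p₁ = 0.593, p₀ = 0.538.
Under exogeneity alone the bounds on PN are max{0,(p₁−p₀)/p₁} ≤ PN ≤ min{1,(1−p₀)/p₁}.
  lower = (p₁ − p₀)/p₁ = 0.055 / 0.593 ≈ 0.0927
  upper = min{1, (1 − p₀)/p₁} = 0.462 / 0.593 ≈ 0.7791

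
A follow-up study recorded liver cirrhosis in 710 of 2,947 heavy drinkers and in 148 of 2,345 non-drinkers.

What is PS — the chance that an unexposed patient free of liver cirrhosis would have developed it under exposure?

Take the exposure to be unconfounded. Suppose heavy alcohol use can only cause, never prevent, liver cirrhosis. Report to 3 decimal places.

p₁ = P(outcome | exposed) = 710/2947 = 0.24092
p₀ = P(outcome | unexposed) = 148/2345 = 0.063113
Under exogeneity and monotonicity, PS = (p₁ − p₀) / (1 − p₀).
PS = (0.24092 − 0.063113) / (1 − 0.063113) = 0.17781 / 0.93689 ≈ 0.1898

PS ≈ 0.190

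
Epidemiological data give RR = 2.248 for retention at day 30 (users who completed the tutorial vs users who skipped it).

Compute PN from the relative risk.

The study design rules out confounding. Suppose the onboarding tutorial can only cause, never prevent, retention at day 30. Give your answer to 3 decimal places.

PN ≈ 0.555

Under exogeneity and monotonicity, PN = (RR − 1) / RR = 1 − 1/RR.
PN = (2.248 − 1) / 2.248 = 1.248 / 2.248 ≈ 0.5552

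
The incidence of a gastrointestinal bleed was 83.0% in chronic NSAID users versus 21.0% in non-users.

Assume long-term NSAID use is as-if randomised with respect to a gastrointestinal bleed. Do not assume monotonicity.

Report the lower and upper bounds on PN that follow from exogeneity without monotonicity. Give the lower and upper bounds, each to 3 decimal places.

p₁ = 0.83, p₀ = 0.21.
Under exogeneity alone the bounds on PN are max{0,(p₁−p₀)/p₁} ≤ PN ≤ min{1,(1−p₀)/p₁}.
  lower = (p₁ − p₀)/p₁ = 0.62 / 0.83 ≈ 0.7470
  upper = min{1, (1 − p₀)/p₁} = 0.79 / 0.83 ≈ 0.9518

0.747 ≤ PN ≤ 0.952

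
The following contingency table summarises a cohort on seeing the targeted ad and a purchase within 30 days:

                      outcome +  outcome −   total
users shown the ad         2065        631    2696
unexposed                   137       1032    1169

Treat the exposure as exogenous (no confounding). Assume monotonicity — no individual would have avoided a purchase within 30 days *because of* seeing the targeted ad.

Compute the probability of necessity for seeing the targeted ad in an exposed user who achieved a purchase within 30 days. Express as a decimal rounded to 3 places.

p₁ = P(outcome | exposed) = 2065/2696 = 0.76595
p₀ = P(outcome | unexposed) = 137/1169 = 0.11719
Under exogeneity and monotonicity, PN = (p₁ − p₀)/p₁.
PN = (0.76595 − 0.11719) / 0.76595 ≈ 0.8470

PN ≈ 0.847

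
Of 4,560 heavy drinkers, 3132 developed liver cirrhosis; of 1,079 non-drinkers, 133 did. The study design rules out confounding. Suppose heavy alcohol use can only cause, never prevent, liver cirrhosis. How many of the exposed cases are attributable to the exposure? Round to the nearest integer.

p₁ = P(outcome | exposed) = 3132/4560 = 0.68684
p₀ = P(outcome | unexposed) = 133/1079 = 0.12326
PN = (p₁ − p₀)/p₁ = (0.68684 − 0.12326) / 0.68684 ≈ 0.82054.
Attributable cases ≈ PN × (exposed cases) = 0.82054 × 3132 ≈ 2569.92.

about 2570 cases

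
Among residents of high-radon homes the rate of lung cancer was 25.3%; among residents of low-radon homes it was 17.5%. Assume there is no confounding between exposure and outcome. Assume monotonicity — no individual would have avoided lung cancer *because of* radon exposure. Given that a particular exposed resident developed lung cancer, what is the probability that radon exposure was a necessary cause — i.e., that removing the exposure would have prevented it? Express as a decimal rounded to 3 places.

p₁ = 0.253, p₀ = 0.175.
Under exogeneity and monotonicity, PN = (p₁ − p₀) / p₁.
PN = (0.253 − 0.175) / 0.253 = 0.078 / 0.253 ≈ 0.3083

PN ≈ 0.308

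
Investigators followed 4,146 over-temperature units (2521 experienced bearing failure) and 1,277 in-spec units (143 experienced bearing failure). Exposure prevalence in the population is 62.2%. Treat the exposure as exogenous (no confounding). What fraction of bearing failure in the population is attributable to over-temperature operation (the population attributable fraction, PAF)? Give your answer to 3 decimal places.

p₁ = P(outcome | exposed) = 2521/4146 = 0.60806
p₀ = P(outcome | unexposed) = 143/1277 = 0.11198
Overall risk P(Y=1) = π·p₁ + (1−π)·p₀ = 0.622×0.60806 + 0.378×0.11198 = 0.42054.
Under exogeneity, PAF = [P(Y=1) − p₀] / P(Y=1).
PAF = (0.42054 − 0.11198) / 0.42054 ≈ 0.7337

PAF ≈ 0.734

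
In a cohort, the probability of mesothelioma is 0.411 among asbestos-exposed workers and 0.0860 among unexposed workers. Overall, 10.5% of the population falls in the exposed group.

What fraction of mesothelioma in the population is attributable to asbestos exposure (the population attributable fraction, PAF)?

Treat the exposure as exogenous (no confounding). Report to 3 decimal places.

PAF ≈ 0.284

Let p₁ = 0.411, p₀ = 0.086.
Overall risk P(Y=1) = π·p₁ + (1−π)·p₀ = 0.105×0.411 + 0.895×0.086 = 0.12012.
Under exogeneity, PAF = [P(Y=1) − p₀] / P(Y=1).
PAF = (0.12012 − 0.086) / 0.12012 ≈ 0.2841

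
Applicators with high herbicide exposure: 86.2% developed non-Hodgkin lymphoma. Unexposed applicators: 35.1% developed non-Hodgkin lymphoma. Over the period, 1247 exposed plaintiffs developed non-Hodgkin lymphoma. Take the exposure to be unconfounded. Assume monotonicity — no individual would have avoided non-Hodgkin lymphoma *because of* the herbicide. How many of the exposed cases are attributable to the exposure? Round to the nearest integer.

about 739 cases

p₁ = 0.862, p₀ = 0.351.
PN = (p₁ − p₀)/p₁ = (0.862 − 0.351) / 0.862 ≈ 0.59281.
Attributable cases ≈ PN × (exposed cases) = 0.59281 × 1247 ≈ 739.23.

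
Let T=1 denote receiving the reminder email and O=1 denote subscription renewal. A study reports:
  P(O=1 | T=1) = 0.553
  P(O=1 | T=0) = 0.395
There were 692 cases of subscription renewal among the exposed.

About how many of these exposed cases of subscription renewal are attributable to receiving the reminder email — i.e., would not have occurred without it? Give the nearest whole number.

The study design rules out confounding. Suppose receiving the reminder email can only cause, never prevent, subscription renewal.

Let p₁ = 0.553, p₀ = 0.395.
PN = (p₁ − p₀)/p₁ = (0.553 − 0.395) / 0.553 ≈ 0.28571.
Attributable cases ≈ PN × (exposed cases) = 0.28571 × 692 ≈ 197.71.

about 198 cases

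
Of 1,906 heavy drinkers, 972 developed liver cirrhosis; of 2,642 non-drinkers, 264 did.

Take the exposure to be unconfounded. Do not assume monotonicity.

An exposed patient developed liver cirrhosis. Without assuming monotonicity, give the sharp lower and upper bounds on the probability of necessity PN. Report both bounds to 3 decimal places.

p₁ = P(outcome | exposed) = 972/1906 = 0.50997
p₀ = P(outcome | unexposed) = 264/2642 = 0.099924
Under exogeneity alone the bounds on PN are max{0,(p₁−p₀)/p₁} ≤ PN ≤ min{1,(1−p₀)/p₁}.
  lower = (p₁ − p₀)/p₁ = 0.41004 / 0.50997 ≈ 0.8041
  upper = min{1, (1 − p₀)/p₁} = 0.90008 / 0.50997 ≈ 1.7650 → capped at 1

0.804 ≤ PN ≤ 1.000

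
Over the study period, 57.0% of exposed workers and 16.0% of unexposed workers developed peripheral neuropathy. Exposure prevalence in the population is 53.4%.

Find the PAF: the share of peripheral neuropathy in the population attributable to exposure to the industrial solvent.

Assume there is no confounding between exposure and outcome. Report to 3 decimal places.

PAF ≈ 0.578

p₁ = 0.57, p₀ = 0.16.
Overall risk P(Y=1) = π·p₁ + (1−π)·p₀ = 0.534×0.57 + 0.466×0.16 = 0.37894.
Under exogeneity, PAF = [P(Y=1) − p₀] / P(Y=1).
PAF = (0.37894 − 0.16) / 0.37894 ≈ 0.5778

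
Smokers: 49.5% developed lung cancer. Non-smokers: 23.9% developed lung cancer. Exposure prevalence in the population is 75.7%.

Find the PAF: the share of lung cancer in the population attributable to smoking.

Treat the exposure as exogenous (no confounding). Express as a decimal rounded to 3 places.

PAF ≈ 0.448

p₁ = 0.495, p₀ = 0.239.
Overall risk P(Y=1) = π·p₁ + (1−π)·p₀ = 0.757×0.495 + 0.243×0.239 = 0.43279.
Under exogeneity, PAF = [P(Y=1) − p₀] / P(Y=1).
PAF = (0.43279 − 0.239) / 0.43279 ≈ 0.4478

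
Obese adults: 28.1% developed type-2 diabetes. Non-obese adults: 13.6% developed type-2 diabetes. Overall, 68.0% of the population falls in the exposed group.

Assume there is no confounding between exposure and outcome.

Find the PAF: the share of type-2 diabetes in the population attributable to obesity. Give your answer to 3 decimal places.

PAF ≈ 0.420

p₁ = 0.281, p₀ = 0.136.
Overall risk P(Y=1) = π·p₁ + (1−π)·p₀ = 0.68×0.281 + 0.32×0.136 = 0.2346.
Under exogeneity, PAF = [P(Y=1) − p₀] / P(Y=1).
PAF = (0.2346 − 0.136) / 0.2346 ≈ 0.4203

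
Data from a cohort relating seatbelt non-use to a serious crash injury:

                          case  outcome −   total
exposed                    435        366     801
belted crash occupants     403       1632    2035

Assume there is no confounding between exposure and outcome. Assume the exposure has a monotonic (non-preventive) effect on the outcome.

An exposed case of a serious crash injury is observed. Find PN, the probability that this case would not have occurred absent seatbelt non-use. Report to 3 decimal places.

PN ≈ 0.635

p₁ = P(outcome | exposed) = 435/801 = 0.54307
p₀ = P(outcome | unexposed) = 403/2035 = 0.19803
Under exogeneity and monotonicity, PN = (p₁ − p₀) / p₁.
PN = (0.54307 − 0.19803) / 0.54307 = 0.34504 / 0.54307 ≈ 0.6353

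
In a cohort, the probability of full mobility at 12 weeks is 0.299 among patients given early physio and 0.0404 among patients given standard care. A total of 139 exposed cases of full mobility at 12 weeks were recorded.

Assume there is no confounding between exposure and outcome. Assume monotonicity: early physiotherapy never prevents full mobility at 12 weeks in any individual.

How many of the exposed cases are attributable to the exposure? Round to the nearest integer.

about 120 cases

Let p₁ = 0.299, p₀ = 0.0404.
PN = (p₁ − p₀)/p₁ = (0.299 − 0.0404) / 0.299 ≈ 0.86488.
Attributable cases ≈ PN × (exposed cases) = 0.86488 × 139 ≈ 120.22.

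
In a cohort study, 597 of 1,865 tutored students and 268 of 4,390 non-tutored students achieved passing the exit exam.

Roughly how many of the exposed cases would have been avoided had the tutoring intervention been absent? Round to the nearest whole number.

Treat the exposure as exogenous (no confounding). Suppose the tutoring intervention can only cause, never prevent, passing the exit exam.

about 483 cases

p₁ = P(outcome | exposed) = 597/1865 = 0.32011
p₀ = P(outcome | unexposed) = 268/4390 = 0.061048
PN = (p₁ − p₀)/p₁ = (0.32011 − 0.061048) / 0.32011 ≈ 0.80929.
Attributable cases ≈ PN × (exposed cases) = 0.80929 × 597 ≈ 483.15.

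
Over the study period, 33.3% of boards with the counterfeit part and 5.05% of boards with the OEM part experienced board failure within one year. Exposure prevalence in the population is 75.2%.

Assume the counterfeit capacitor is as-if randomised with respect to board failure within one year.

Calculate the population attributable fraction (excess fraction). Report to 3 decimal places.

p₁ = 0.333, p₀ = 0.0505.
Overall risk P(Y=1) = π·p₁ + (1−π)·p₀ = 0.752×0.333 + 0.248×0.0505 = 0.26294.
Under exogeneity, PAF = [P(Y=1) − p₀] / P(Y=1).
PAF = (0.26294 − 0.0505) / 0.26294 ≈ 0.8079

PAF ≈ 0.808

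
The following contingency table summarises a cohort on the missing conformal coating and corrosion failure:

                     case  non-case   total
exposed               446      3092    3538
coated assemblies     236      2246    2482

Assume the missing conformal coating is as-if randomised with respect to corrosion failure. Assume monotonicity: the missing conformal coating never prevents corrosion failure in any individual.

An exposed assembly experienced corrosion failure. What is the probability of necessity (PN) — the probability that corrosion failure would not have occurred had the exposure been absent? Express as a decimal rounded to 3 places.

p₁ = P(outcome | exposed) = 446/3538 = 0.12606
p₀ = P(outcome | unexposed) = 236/2482 = 0.095085
Under exogeneity and monotonicity, PN = (p₁ − p₀)/p₁.
PN = (0.12606 − 0.095085) / 0.12606 ≈ 0.2457

PN ≈ 0.246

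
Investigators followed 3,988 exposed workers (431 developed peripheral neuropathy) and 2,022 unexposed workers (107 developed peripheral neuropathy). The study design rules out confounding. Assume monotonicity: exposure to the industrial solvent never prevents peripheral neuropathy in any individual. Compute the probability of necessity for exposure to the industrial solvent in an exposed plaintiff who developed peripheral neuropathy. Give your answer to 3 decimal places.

PN ≈ 0.510

p₁ = P(outcome | exposed) = 431/3988 = 0.10807
p₀ = P(outcome | unexposed) = 107/2022 = 0.052918
Under exogeneity and monotonicity, PN = (p₁ − p₀) / p₁.
PN = (0.10807 − 0.052918) / 0.10807 = 0.055156 / 0.10807 ≈ 0.5104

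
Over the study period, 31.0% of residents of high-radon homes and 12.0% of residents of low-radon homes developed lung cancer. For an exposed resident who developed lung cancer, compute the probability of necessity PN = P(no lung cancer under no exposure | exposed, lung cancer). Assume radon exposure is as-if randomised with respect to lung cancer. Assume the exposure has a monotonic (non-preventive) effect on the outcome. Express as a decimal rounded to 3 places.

p₁ = 0.31, p₀ = 0.12.
Under exogeneity and monotonicity, PN = (p₁ − p₀) / p₁.
PN = (0.31 − 0.12) / 0.31 = 0.19 / 0.31 ≈ 0.6129

PN ≈ 0.613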